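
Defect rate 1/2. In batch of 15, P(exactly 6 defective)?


Binomial: P(X=6) = C(15,6)×p^6×(1-p)^9
= 5005 × 1/64 × 1/512 = 5005/32768

P(X=6) = 5005/32768 ≈ 15.27%


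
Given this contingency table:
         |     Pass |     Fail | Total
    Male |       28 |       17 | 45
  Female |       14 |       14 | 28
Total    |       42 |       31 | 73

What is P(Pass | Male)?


P(Pass | Male) = 28/(28+17) = 28/45

P(Pass|Male) = 28/45 ≈ 62.22%


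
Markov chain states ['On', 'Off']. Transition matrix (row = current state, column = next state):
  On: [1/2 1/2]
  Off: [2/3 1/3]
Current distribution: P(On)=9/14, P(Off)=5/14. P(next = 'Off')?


P(next=Off) = Σᵢ P(now=i)×P(i→Off)
= 9/14×1/2 + 5/14×1/3
= 9/28 + 5/42 = 37/84

P = 37/84 ≈ 0.4405


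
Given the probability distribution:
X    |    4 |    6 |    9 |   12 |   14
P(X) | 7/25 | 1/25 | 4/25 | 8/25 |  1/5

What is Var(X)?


E[X] = 236/25
E[X²] = 2604/25
Var(X) = E[X²] - (E[X])² = 2604/25 - 55696/625 = 9404/625

Var(X) = 9404/625 ≈ 15.0464


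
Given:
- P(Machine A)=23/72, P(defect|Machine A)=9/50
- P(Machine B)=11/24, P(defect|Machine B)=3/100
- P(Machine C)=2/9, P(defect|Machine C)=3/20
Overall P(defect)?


P(B) = Σ P(B|Aᵢ)×P(Aᵢ)
  9/50×23/72 = 23/400
  3/100×11/24 = 11/800
  3/20×2/9 = 1/30
Sum = 251/2400

P(defect) = 251/2400 ≈ 10.46%


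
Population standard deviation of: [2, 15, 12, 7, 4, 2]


Mean = 42/6 = 7
  (2-7)²=25
  (15-7)²=64
  (12-7)²=25
  (7-7)²=0
  (4-7)²=9
  (2-7)²=25
Σ(x-μ)² = 148
σ² = 148/6 = 74/3

σ = √(74/3) ≈ 4.9666


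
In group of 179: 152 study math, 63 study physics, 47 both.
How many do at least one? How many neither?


|A∪B| = 152+63-47 = 168
Neither = 179-168 = 11

At least one: 168; Neither: 11


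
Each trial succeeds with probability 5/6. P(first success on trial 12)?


Geometric: P(X=12) = (1-p)^(k-1)×p = (1/6)^11×5/6 = 5/2176782336

P(X=12) = 5/2176782336 ≈ 0.00%


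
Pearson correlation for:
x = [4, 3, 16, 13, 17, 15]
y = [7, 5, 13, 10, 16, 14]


n=6, Σx=68, Σy=65, Σxy=863, Σx²=964, Σy²=795
r = (6×863 - 68×65)/√((6×964 - 68²)(6×795 - 65²))
= 758/√(1160×545) = 758/√632200 ≈ 758/795.1101 ≈ 0.9533

r ≈ 0.9533


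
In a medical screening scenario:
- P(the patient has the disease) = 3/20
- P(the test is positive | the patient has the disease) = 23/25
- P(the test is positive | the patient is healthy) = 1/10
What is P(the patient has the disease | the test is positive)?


Using Bayes' theorem:
P(A|B) = P(B|A)·P(A) / P(B)

P(the test is positive) = 23/25 × 3/20 + 1/10 × 17/20
= 69/500 + 17/200 = 223/1000

P(the patient has the disease|the test is positive) = (69/500) / (223/1000) = 138/223

P(the patient has the disease|the test is positive) = 138/223 ≈ 61.88%


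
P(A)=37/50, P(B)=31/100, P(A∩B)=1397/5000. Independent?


P(A)×P(B) = 1147/5000
P(A∩B) = 1397/5000
Not equal → NOT independent

No, not independent


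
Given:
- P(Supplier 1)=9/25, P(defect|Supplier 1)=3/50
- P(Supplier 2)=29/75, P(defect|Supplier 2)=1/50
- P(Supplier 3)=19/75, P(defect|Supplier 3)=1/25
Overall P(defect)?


P(B) = Σ P(B|Aᵢ)×P(Aᵢ)
  3/50×9/25 = 27/1250
  1/50×29/75 = 29/3750
  1/25×19/75 = 19/1875
Sum = 74/1875

P(defect) = 74/1875 ≈ 3.95%


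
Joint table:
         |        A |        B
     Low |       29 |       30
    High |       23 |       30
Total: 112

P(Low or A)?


P(Low∨A) = P(Low) + P(A) - P(Low∧A)
= (59 + 52 - 29)/112 = 82/112 = 41/56

P = 41/56 ≈ 73.21%


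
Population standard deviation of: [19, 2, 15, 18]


Mean = 54/4 = 27/2
  (19-27/2)²=121/4
  (2-27/2)²=529/4
  (15-27/2)²=9/4
  (18-27/2)²=81/4
Σ(x-μ)² = 185
σ² = 185/4

σ = √(185/4) ≈ 6.8007


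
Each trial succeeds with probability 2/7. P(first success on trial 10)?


Geometric: P(X=10) = (1-p)^(k-1)×p = (5/7)^9×2/7 = 3906250/282475249

P(X=10) = 3906250/282475249 ≈ 1.38%


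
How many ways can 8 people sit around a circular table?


Circular arrangements of 8 distinct objects: fix one position to break rotational symmetry.
(n-1)! = 7! = 5040

5040


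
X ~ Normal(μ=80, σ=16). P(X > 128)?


z = (128-80)/16 = 3.0
P(X > 128) = 1 - P(Z ≤ 3.0) = 1 - 0.9987 = 0.0013

P(X > 128) ≈ 0.0013


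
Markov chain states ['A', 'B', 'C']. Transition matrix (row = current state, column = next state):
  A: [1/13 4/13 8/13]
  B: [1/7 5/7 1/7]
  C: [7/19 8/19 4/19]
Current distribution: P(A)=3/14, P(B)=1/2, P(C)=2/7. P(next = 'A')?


P(next=A) = Σᵢ P(now=i)×P(i→A)
= 3/14×1/13 + 1/2×1/7 + 2/7×7/19
= 3/182 + 1/14 + 2/19 = 334/1729

P = 334/1729 ≈ 0.1932


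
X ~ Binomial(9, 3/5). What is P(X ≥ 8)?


P(X ≥ 8) = Σ P(X=i) for i=8..9
P(X=8) = 118098/1953125
P(X=9) = 19683/1953125
Sum = 137781/1953125

P(X ≥ 8) = 137781/1953125 ≈ 7.05%


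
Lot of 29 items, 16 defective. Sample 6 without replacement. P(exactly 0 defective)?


Hypergeometric: C(16,0)×C(13,6)/C(29,6)
= 1×1716/475020 = 11/3045

P(X=0) = 11/3045 ≈ 0.36%


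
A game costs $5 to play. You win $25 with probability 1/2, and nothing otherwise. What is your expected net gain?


E[gain] = (25-5)×1/2 + (-5)×1/2
= 10 - 5/2 = 15/2

Expected net gain = $15/2 ≈ $7.50


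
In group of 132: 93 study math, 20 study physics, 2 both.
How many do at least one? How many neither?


|A∪B| = 93+20-2 = 111
Neither = 132-111 = 21

At least one: 111; Neither: 21


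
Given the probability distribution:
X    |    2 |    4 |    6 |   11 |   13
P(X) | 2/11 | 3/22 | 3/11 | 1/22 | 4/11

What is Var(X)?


E[X] = 171/22
E[X²] = 1753/22
Var(X) = E[X²] - (E[X])² = 1753/22 - 29241/484 = 9325/484

Var(X) = 9325/484 ≈ 19.2665


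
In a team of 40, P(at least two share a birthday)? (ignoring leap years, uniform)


P(all different) = Π(365-i)/365 for i=0..39
= 0.108768
P(match) = 1 - 0.108768 = 0.891232

P ≈ 0.8912 ≈ 89.12%


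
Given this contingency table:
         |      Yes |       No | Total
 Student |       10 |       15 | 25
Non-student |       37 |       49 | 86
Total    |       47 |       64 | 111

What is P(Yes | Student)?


P(Yes | Student) = 10/(10+15) = 10/25 = 2/5

P(Yes|Student) = 2/5 ≈ 40.00%


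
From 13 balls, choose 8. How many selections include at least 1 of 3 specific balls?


Complement: C(13,8) - C(10,8) = 1287 - 45 = 1242

1242


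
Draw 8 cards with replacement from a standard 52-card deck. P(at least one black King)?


P(not a black King) = 50/52 = 25/26
P(none in 8 draws) = (25/26)^8 = 152587890625/208827064576
P(≥1 black King) = 1 - 152587890625/208827064576 = 56239173951/208827064576

P = 56239173951/208827064576 ≈ 26.93%


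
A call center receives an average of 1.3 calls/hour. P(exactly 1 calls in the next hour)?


Poisson(λ=1.3): P(X=1) = e^(-λ)×λ^k/k!
= e^(-1.3) × 1.3^1 / 1!
≈ 0.272531793 × 1.3 / 1 ≈ 0.354291

P(X=1) ≈ 0.354291 ≈ 35.43%


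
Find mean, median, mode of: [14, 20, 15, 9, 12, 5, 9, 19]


Sorted: [5, 9, 9, 12, 14, 15, 19, 20]
Mean = 103/8
Median = 13
Freq: {14: 1, 20: 1, 15: 1, 9: 2, 12: 1, 5: 1, 19: 1}
Mode: [9]

Mean=103/8, Median=13, Mode=9


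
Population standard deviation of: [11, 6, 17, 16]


Mean = 50/4 = 25/2
  (11-25/2)²=9/4
  (6-25/2)²=169/4
  (17-25/2)²=81/4
  (16-25/2)²=49/4
Σ(x-μ)² = 77
σ² = 77/4

σ = √(77/4) ≈ 4.3875


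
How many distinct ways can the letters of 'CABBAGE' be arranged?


Letters: 7, freq: {'C': 1, 'A': 2, 'B': 2, 'G': 1, 'E': 1}
7!/(1!×2!×2!×1!×1!) = 5040/4 = 1260

1260


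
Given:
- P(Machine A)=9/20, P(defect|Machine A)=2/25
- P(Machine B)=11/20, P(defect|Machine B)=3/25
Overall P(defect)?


P(B) = Σ P(B|Aᵢ)×P(Aᵢ)
  2/25×9/20 = 9/250
  3/25×11/20 = 33/500
Sum = 51/500

P(defect) = 51/500 ≈ 10.20%


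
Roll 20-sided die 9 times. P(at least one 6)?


P(no 6)^9 = (19/20)^9 = 322687697779/512000000000
P(≥1) = 1 - 322687697779/512000000000 = 189312302221/512000000000

P = 189312302221/512000000000 ≈ 36.98%


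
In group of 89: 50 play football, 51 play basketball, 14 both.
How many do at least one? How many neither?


|A∪B| = 50+51-14 = 87
Neither = 89-87 = 2

At least one: 87; Neither: 2


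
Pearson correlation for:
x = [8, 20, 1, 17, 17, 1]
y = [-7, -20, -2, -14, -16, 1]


n=6, Σx=64, Σy=-58, Σxy=-967, Σx²=1044, Σy²=906
r = (6×(-967) - 64×(-58))/√((6×1044 - 64²)(6×906 - (-58)²))
= -2090/√(2168×2072) = -2090/√4492096 ≈ -2090/2119.4565 ≈ -0.9861

r ≈ -0.9861


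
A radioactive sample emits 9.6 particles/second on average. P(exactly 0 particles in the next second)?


Poisson(λ=9.6): P(X=0) = e^(-λ)×λ^k/k!
= e^(-9.6) × 9.6^0 / 0!
≈ 6.772873649e-05 × 1 / 1 ≈ 0.000068

P(X=0) ≈ 0.000068 ≈ 0.01%


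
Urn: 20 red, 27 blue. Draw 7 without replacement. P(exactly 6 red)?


Hypergeometric: C(20,6)×C(27,1)/C(47,7)
= 38760×27/62891499 = 348840/20963833

P(X=6) = 348840/20963833 ≈ 1.66%


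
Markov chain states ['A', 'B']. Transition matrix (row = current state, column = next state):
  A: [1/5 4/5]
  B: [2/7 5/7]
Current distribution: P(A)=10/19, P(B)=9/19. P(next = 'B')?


P(next=B) = Σᵢ P(now=i)×P(i→B)
= 10/19×4/5 + 9/19×5/7
= 8/19 + 45/133 = 101/133

P = 101/133 ≈ 0.7594


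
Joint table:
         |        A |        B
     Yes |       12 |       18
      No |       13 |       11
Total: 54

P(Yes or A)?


P(Yes∨A) = P(Yes) + P(A) - P(Yes∧A)
= (30 + 25 - 12)/54 = 43/54

P = 43/54 ≈ 79.63%


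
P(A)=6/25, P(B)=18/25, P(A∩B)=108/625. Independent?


P(A)×P(B) = 108/625
P(A∩B) = 108/625
Equal ✓ → Independent

Yes, independent


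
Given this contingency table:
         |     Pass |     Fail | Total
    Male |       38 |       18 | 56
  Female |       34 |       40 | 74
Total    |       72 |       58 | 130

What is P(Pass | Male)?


P(Pass | Male) = 38/(38+18) = 38/56 = 19/28

P(Pass|Male) = 19/28 ≈ 67.86%


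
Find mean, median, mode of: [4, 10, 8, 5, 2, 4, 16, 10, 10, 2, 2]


Sorted: [2, 2, 2, 4, 4, 5, 8, 10, 10, 10, 16]
Mean = 73/11
Median = 5
Freq: {4: 2, 10: 3, 8: 1, 5: 1, 2: 3, 16: 1}
Mode: [2, 10]

Mean=73/11, Median=5, Mode=[2, 10]


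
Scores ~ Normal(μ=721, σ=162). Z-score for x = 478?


z = (x - μ)/σ = (478 - 721)/162 = -1.5

z = -1.5


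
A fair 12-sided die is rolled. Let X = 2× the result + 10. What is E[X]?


E[die] = (1+12)/2 = 13/2
E[X] = 2×13/2 + 10 = 23

E[X] = 23


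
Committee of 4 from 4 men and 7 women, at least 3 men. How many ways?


Count by #men:
  3M,1W: C(4,3)×C(7,1)=28
  4M,0W: C(4,4)×C(7,0)=1
Total = 29

29


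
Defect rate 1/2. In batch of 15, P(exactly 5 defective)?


Binomial: P(X=5) = C(15,5)×p^5×(1-p)^10
= 3003 × 1/32 × 1/1024 = 3003/32768

P(X=5) = 3003/32768 ≈ 9.16%


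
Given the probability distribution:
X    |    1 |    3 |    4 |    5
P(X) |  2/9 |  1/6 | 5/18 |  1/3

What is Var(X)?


E[X] = 7/2
E[X²] = 29/2
Var(X) = E[X²] - (E[X])² = 29/2 - 49/4 = 9/4

Var(X) = 9/4 ≈ 2.2500


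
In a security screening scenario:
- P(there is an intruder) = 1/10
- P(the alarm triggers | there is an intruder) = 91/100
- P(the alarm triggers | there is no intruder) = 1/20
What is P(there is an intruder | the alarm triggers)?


Using Bayes' theorem:
P(A|B) = P(B|A)·P(A) / P(B)

P(the alarm triggers) = 91/100 × 1/10 + 1/20 × 9/10
= 91/1000 + 9/200 = 17/125

P(there is an intruder|the alarm triggers) = (91/1000) / (17/125) = 91/136

P(there is an intruder|the alarm triggers) = 91/136 ≈ 66.91%


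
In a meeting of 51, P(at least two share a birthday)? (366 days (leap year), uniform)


P(all different) = Π(366-i)/366 for i=0..50
= 0.025839
P(match) = 1 - 0.025839 = 0.974161

P ≈ 0.9742 ≈ 97.42%


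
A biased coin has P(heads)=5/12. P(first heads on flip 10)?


Geometric: P(X=10) = (1-p)^(k-1)×p = (7/12)^9×5/12 = 201768035/61917364224

P(X=10) = 201768035/61917364224 ≈ 0.33%


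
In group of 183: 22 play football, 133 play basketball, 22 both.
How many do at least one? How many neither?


|A∪B| = 22+133-22 = 133
Neither = 183-133 = 50

At least one: 133; Neither: 50


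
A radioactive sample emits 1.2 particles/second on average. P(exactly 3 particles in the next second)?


Poisson(λ=1.2): P(X=3) = e^(-λ)×λ^k/k!
= e^(-1.2) × 1.2^3 / 3!
≈ 0.3011942119 × 1.728 / 6 ≈ 0.086744

P(X=3) ≈ 0.086744 ≈ 8.67%


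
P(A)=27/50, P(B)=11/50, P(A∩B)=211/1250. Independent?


P(A)×P(B) = 297/2500
P(A∩B) = 211/1250
Not equal → NOT independent

No, not independent


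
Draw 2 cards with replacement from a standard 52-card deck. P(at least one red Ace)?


P(not a red Ace) = 50/52 = 25/26
P(none in 2 draws) = (25/26)^2 = 625/676
P(≥1 red Ace) = 1 - 625/676 = 51/676

P = 51/676 ≈ 7.54%


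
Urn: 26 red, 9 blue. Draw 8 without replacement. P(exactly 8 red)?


Hypergeometric: C(26,8)×C(9,0)/C(35,8)
= 1562275×1/23535820 = 28405/427924

P(X=8) = 28405/427924 ≈ 6.64%


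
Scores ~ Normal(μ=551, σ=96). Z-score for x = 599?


z = (x - μ)/σ = (599 - 551)/96 = 0.5

z = 0.5


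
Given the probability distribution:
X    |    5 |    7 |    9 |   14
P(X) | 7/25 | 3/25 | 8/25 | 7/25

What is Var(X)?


E[X] = 226/25
E[X²] = 2342/25
Var(X) = E[X²] - (E[X])² = 2342/25 - 51076/625 = 7474/625

Var(X) = 7474/625 ≈ 11.9584


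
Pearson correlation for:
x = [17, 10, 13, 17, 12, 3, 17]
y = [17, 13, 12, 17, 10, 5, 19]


n=7, Σx=89, Σy=93, Σxy=1322, Σx²=1289, Σy²=1377
r = (7×1322 - 89×93)/√((7×1289 - 89²)(7×1377 - 93²))
= 977/√(1102×990) = 977/√1090980 ≈ 977/1044.4999 ≈ 0.9354

r ≈ 0.9354


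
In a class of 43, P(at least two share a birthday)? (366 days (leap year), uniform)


P(all different) = Π(366-i)/366 for i=0..42
= 0.076637
P(match) = 1 - 0.076637 = 0.923363

P ≈ 0.9234 ≈ 92.34%


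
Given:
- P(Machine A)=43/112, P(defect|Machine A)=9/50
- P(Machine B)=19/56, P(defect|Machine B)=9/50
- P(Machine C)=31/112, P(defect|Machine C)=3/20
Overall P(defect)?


P(B) = Σ P(B|Aᵢ)×P(Aᵢ)
  9/50×43/112 = 387/5600
  9/50×19/56 = 171/2800
  3/20×31/112 = 93/2240
Sum = 1923/11200

P(defect) = 1923/11200 ≈ 17.17%


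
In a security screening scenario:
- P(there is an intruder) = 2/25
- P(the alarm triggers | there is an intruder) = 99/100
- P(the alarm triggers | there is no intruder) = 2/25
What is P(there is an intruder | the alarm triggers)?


Using Bayes' theorem:
P(A|B) = P(B|A)·P(A) / P(B)

P(the alarm triggers) = 99/100 × 2/25 + 2/25 × 23/25
= 99/1250 + 46/625 = 191/1250

P(there is an intruder|the alarm triggers) = (99/1250) / (191/1250) = 99/191

P(there is an intruder|the alarm triggers) = 99/191 ≈ 51.83%


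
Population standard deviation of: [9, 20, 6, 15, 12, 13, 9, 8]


Mean = 92/8 = 23/2
  (9-23/2)²=25/4
  (20-23/2)²=289/4
  (6-23/2)²=121/4
  (15-23/2)²=49/4
  (12-23/2)²=1/4
  (13-23/2)²=9/4
  (9-23/2)²=25/4
  (8-23/2)²=49/4
Σ(x-μ)² = 142
σ² = 142/8 = 71/4

σ = √(71/4) ≈ 4.2131


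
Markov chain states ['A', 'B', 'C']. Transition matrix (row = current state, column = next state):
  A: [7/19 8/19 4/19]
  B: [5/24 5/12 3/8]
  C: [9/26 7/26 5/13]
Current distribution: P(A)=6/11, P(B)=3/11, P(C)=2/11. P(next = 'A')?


P(next=A) = Σᵢ P(now=i)×P(i→A)
= 6/11×7/19 + 3/11×5/24 + 2/11×9/26
= 42/209 + 5/88 + 9/143 = 6971/21736

P = 6971/21736 ≈ 0.3207


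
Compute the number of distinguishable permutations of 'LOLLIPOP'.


Letters: 8, freq: {'L': 3, 'O': 2, 'I': 1, 'P': 2}
8!/(3!×2!×1!×2!) = 40320/24 = 1680

1680


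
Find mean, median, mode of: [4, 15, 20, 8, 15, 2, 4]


Sorted: [2, 4, 4, 8, 15, 15, 20]
Mean = 68/7
Median = 8
Freq: {4: 2, 15: 2, 20: 1, 8: 1, 2: 1}
Mode: [4, 15]

Mean=68/7, Median=8, Mode=[4, 15]


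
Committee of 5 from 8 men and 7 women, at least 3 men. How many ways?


Count by #men:
  3M,2W: C(8,3)×C(7,2)=1176
  4M,1W: C(8,4)×C(7,1)=490
  5M,0W: C(8,5)×C(7,0)=56
Total = 1722

1722


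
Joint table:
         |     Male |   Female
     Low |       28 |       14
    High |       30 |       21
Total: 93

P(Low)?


P(Low) = (28+14)/93 = 42/93 = 14/31

P(Low) = 14/31 ≈ 45.16%


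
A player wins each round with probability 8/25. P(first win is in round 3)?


Geometric: P(X=3) = (1-p)^(k-1)×p = (17/25)^2×8/25 = 2312/15625

P(X=3) = 2312/15625 ≈ 14.80%


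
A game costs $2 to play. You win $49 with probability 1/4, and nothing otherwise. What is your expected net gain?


E[gain] = (49-2)×1/4 + (-2)×3/4
= 47/4 - 3/2 = 41/4

Expected net gain = $41/4 ≈ $10.25


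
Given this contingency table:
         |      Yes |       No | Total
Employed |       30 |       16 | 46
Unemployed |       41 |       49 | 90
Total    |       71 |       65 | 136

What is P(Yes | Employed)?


P(Yes | Employed) = 30/(30+16) = 30/46 = 15/23

P(Yes|Employed) = 15/23 ≈ 65.22%


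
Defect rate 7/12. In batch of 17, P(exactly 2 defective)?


Binomial: P(X=2) = C(17,2)×p^2×(1-p)^15
= 136 × 49/144 × 30517578125/15407021574586368 = 25421142578125/277326388342554624

P(X=2) = 25421142578125/277326388342554624 ≈ 0.01%


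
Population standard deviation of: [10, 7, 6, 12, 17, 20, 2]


Mean = 74/7
  (10-74/7)²=16/49
  (7-74/7)²=625/49
  (6-74/7)²=1024/49
  (12-74/7)²=100/49
  (17-74/7)²=2025/49
  (20-74/7)²=4356/49
  (2-74/7)²=3600/49
Σ(x-μ)² = 1678/7
σ² = (1678/7)/7 = 1678/49

σ = √(1678/49) ≈ 5.8519


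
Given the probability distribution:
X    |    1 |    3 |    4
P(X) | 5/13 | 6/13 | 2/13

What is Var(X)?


E[X] = 31/13
E[X²] = 7
Var(X) = E[X²] - (E[X])² = 7 - 961/169 = 222/169

Var(X) = 222/169 ≈ 1.3136


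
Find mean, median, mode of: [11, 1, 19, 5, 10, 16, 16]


Sorted: [1, 5, 10, 11, 16, 16, 19]
Mean = 78/7
Median = 11
Freq: {11: 1, 1: 1, 19: 1, 5: 1, 10: 1, 16: 2}
Mode: [16]

Mean=78/7, Median=11, Mode=16


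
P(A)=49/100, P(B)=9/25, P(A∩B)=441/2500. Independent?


P(A)×P(B) = 441/2500
P(A∩B) = 441/2500
Equal ✓ → Independent

Yes, independent


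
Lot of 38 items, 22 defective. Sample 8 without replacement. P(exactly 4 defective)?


Hypergeometric: C(22,4)×C(16,4)/C(38,8)
= 7315×1820/48903492 = 15925/58497

P(X=4) = 15925/58497 ≈ 27.22%


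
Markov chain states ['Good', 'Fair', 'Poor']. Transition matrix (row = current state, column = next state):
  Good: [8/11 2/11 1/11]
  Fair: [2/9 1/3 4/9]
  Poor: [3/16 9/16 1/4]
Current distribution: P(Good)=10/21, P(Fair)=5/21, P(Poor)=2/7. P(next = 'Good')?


P(next=Good) = Σᵢ P(now=i)×P(i→Good)
= 10/21×8/11 + 5/21×2/9 + 2/7×3/16
= 80/231 + 10/189 + 3/56 = 7531/16632

P = 7531/16632 ≈ 0.4528


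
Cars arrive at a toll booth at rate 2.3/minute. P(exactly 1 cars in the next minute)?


Poisson(λ=2.3): P(X=1) = e^(-λ)×λ^k/k!
= e^(-2.3) × 2.3^1 / 1!
≈ 0.1002588437 × 2.3 / 1 ≈ 0.230595

P(X=1) ≈ 0.230595 ≈ 23.06%


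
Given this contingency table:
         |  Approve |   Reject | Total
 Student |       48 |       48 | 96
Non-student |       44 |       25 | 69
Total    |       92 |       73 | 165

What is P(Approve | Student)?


P(Approve | Student) = 48/(48+48) = 48/96 = 1/2

P(Approve|Student) = 1/2 ≈ 50.00%


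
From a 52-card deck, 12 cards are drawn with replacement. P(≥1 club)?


P(not a club) = 39/52 = 3/4
P(none in 12 draws) = (3/4)^12 = 531441/16777216
P(≥1 club) = 1 - 531441/16777216 = 16245775/16777216

P = 16245775/16777216 ≈ 96.83%


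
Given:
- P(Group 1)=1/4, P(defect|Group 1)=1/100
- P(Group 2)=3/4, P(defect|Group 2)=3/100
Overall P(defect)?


P(B) = Σ P(B|Aᵢ)×P(Aᵢ)
  1/100×1/4 = 1/400
  3/100×3/4 = 9/400
Sum = 1/40

P(defect) = 1/40 ≈ 2.50%


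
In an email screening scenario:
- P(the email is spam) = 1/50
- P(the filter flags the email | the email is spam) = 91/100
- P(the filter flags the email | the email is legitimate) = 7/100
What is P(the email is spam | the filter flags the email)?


Using Bayes' theorem:
P(A|B) = P(B|A)·P(A) / P(B)

P(the filter flags the email) = 91/100 × 1/50 + 7/100 × 49/50
= 91/5000 + 343/5000 = 217/2500

P(the email is spam|the filter flags the email) = (91/5000) / (217/2500) = 13/62

P(the email is spam|the filter flags the email) = 13/62 ≈ 20.97%


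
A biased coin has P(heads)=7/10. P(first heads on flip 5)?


Geometric: P(X=5) = (1-p)^(k-1)×p = (3/10)^4×7/10 = 567/100000

P(X=5) = 567/100000 ≈ 0.57%


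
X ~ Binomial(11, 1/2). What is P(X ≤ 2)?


P(X ≤ 2) = Σ P(X=i) for i=0..2
P(X=0) = 1/2048
P(X=1) = 11/2048
P(X=2) = 55/2048
Sum = 67/2048

P(X ≤ 2) = 67/2048 ≈ 3.27%


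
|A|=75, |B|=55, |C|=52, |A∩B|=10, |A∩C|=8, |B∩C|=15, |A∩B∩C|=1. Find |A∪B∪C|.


|A∪B∪C| = 75+55+52-10-8-15+1 = 150

|A∪B∪C| = 150


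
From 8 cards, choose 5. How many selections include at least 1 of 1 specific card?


Complement: C(8,5) - C(7,5) = 56 - 21 = 35

35


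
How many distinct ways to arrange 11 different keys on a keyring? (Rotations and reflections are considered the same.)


Free circular arrangements: rotations and reflections both identified.
(n-1)!/2 = 10!/2 = 3628800/2 = 1814400

1814400


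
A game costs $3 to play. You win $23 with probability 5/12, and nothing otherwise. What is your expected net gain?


E[gain] = (23-3)×5/12 + (-3)×7/12
= 25/3 - 7/4 = 79/12

Expected net gain = $79/12 ≈ $6.58


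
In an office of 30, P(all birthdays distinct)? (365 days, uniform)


P(all different) = Π(365-i)/365 for i=0..29
= (365/365)×(364/365)×...×(336/365)
= 0.293684

P ≈ 0.2937 ≈ 29.37%


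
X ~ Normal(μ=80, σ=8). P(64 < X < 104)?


z₁=(64-80)/8=-2.0, z₂=(104-80)/8=3.0
P = Φ(3.0) - Φ(-2.0) = 0.998650 - 0.022750 = 0.975900 ≈ 0.9759

P(64 < X < 104) ≈ 0.9759


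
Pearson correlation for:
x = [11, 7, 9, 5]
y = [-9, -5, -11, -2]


n=4, Σx=32, Σy=-27, Σxy=-243, Σx²=276, Σy²=231
r = (4×(-243) - 32×(-27))/√((4×276 - 32²)(4×231 - (-27)²))
= -108/√(80×195) = -108/√15600 ≈ -108/124.9000 ≈ -0.8647

r ≈ -0.8647


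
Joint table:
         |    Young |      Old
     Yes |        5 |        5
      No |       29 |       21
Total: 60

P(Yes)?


P(Yes) = (5+5)/60 = 10/60 = 1/6

P(Yes) = 1/6 ≈ 16.67%


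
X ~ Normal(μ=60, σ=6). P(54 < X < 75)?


z₁=(54-60)/6=-1.0, z₂=(75-60)/6=2.5
P = Φ(2.5) - Φ(-1.0) = 0.993790 - 0.158655 = 0.835135 ≈ 0.8351

P(54 < X < 75) ≈ 0.8351


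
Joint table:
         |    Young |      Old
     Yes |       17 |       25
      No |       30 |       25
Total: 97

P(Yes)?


P(Yes) = (17+25)/97 = 42/97

P(Yes) = 42/97 ≈ 43.30%


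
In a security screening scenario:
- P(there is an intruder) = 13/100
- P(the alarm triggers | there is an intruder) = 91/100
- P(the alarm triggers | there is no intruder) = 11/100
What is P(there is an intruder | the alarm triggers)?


Using Bayes' theorem:
P(A|B) = P(B|A)·P(A) / P(B)

P(the alarm triggers) = 91/100 × 13/100 + 11/100 × 87/100
= 1183/10000 + 957/10000 = 107/500

P(there is an intruder|the alarm triggers) = (1183/10000) / (107/500) = 1183/2140

P(there is an intruder|the alarm triggers) = 1183/2140 ≈ 55.28%


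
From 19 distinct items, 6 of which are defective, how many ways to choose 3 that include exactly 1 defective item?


Choose 1 of the 6 defective items and 2 of the other 13 items:
C(6,1)×C(13,2) = 6×78 = 468

468


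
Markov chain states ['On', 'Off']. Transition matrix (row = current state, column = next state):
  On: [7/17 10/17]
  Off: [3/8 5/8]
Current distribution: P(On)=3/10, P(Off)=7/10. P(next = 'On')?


P(next=On) = Σᵢ P(now=i)×P(i→On)
= 3/10×7/17 + 7/10×3/8
= 21/170 + 21/80 = 105/272

P = 105/272 ≈ 0.3860


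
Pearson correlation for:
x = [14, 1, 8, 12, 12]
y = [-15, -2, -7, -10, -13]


n=5, Σx=47, Σy=-47, Σxy=-544, Σx²=549, Σy²=547
r = (5×(-544) - 47×(-47))/√((5×549 - 47²)(5×547 - (-47)²))
= -511/√(536×526) = -511/√281936 ≈ -511/530.9765 ≈ -0.9624

r ≈ -0.9624


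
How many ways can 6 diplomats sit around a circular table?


Circular arrangements of 6 distinct objects: fix one position to break rotational symmetry.
(n-1)! = 5! = 120

120


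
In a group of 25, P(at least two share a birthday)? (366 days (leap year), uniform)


P(all different) = Π(366-i)/366 for i=0..24
= 0.432316
P(match) = 1 - 0.432316 = 0.567684

P ≈ 0.5677 ≈ 56.77%


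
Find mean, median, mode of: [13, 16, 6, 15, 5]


Sorted: [5, 6, 13, 15, 16]
Mean = 55/5 = 11
Median = 13
Freq: {13: 1, 16: 1, 6: 1, 15: 1, 5: 1}
Mode: No mode

Mean=11, Median=13, Mode=No mode


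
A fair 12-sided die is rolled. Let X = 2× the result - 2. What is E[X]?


E[die] = (1+12)/2 = 13/2
E[X] = 2×13/2 - 2 = 11

E[X] = 11


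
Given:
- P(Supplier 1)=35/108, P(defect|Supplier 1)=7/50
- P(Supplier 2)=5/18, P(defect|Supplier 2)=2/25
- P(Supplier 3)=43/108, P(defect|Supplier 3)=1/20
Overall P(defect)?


P(B) = Σ P(B|Aᵢ)×P(Aᵢ)
  7/50×35/108 = 49/1080
  2/25×5/18 = 1/45
  1/20×43/108 = 43/2160
Sum = 7/80

P(defect) = 7/80 ≈ 8.75%


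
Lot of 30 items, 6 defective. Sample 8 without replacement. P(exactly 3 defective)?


Hypergeometric: C(6,3)×C(24,5)/C(30,8)
= 20×42504/5852925 = 2464/16965

P(X=3) = 2464/16965 ≈ 14.52%


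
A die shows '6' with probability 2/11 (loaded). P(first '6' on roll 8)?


Geometric: P(X=8) = (1-p)^(k-1)×p = (9/11)^7×2/11 = 9565938/214358881

P(X=8) = 9565938/214358881 ≈ 4.46%


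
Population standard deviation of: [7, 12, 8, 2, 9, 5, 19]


Mean = 62/7
  (7-62/7)²=169/49
  (12-62/7)²=484/49
  (8-62/7)²=36/49
  (2-62/7)²=2304/49
  (9-62/7)²=1/49
  (5-62/7)²=729/49
  (19-62/7)²=5041/49
Σ(x-μ)² = 1252/7
σ² = (1252/7)/7 = 1252/49

σ = √(1252/49) ≈ 5.0548


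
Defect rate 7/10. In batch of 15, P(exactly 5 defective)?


Binomial: P(X=5) = C(15,5)×p^5×(1-p)^10
= 3003 × 16807/100000 × 59049/10000000000 = 2980286938629/1000000000000000

P(X=5) = 2980286938629/1000000000000000 ≈ 0.30%


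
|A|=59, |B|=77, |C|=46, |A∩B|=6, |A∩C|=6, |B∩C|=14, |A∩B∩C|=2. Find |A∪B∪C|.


|A∪B∪C| = 59+77+46-6-6-14+2 = 158

|A∪B∪C| = 158


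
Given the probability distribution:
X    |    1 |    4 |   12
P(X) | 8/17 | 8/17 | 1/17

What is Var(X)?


E[X] = 52/17
E[X²] = 280/17
Var(X) = E[X²] - (E[X])² = 280/17 - 2704/289 = 2056/289

Var(X) = 2056/289 ≈ 7.1142


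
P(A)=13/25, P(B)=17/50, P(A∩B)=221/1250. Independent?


P(A)×P(B) = 221/1250
P(A∩B) = 221/1250
Equal ✓ → Independent

Yes, independent


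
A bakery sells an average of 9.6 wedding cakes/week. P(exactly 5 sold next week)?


Poisson(λ=9.6): P(X=5) = e^(-λ)×λ^k/k!
= e^(-9.6) × 9.6^5 / 5!
≈ 6.772873649e-05 × 81537.26976 / 120 ≈ 0.046020

P(X=5) ≈ 0.046020 ≈ 4.60%


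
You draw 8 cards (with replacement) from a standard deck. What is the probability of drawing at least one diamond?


P(not a diamond) = 39/52 = 3/4
P(none in 8 draws) = (3/4)^8 = 6561/65536
P(≥1 diamond) = 1 - 6561/65536 = 58975/65536

P = 58975/65536 ≈ 89.99%


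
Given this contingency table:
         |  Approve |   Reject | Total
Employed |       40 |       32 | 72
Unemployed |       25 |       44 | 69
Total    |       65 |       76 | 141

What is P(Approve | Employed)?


P(Approve | Employed) = 40/(40+32) = 40/72 = 5/9

P(Approve|Employed) = 5/9 ≈ 55.56%


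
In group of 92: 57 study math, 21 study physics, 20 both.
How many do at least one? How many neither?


|A∪B| = 57+21-20 = 58
Neither = 92-58 = 34

At least one: 58; Neither: 34


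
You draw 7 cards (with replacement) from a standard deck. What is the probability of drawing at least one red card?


P(not a red card) = 26/52 = 1/2
P(none in 7 draws) = (1/2)^7 = 1/128
P(≥1 red card) = 1 - 1/128 = 127/128

P = 127/128 ≈ 99.22%


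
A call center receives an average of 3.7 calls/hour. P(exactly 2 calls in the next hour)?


Poisson(λ=3.7): P(X=2) = e^(-λ)×λ^k/k!
= e^(-3.7) × 3.7^2 / 2!
≈ 0.02472352647 × 13.69 / 2 ≈ 0.169233

P(X=2) ≈ 0.169233 ≈ 16.92%


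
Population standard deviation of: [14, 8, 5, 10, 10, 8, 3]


Mean = 58/7
  (14-58/7)²=1600/49
  (8-58/7)²=4/49
  (5-58/7)²=529/49
  (10-58/7)²=144/49
  (10-58/7)²=144/49
  (8-58/7)²=4/49
  (3-58/7)²=1369/49
Σ(x-μ)² = 542/7
σ² = (542/7)/7 = 542/49

σ = √(542/49) ≈ 3.3258


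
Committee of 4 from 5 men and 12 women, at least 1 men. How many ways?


Count by #men:
  1M,3W: C(5,1)×C(12,3)=1100
  2M,2W: C(5,2)×C(12,2)=660
  3M,1W: C(5,3)×C(12,1)=120
  4M,0W: C(5,4)×C(12,0)=5
Total = 1885

1885


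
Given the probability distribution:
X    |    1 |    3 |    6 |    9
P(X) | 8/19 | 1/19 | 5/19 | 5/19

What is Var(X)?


E[X] = 86/19
E[X²] = 602/19
Var(X) = E[X²] - (E[X])² = 602/19 - 7396/361 = 4042/361

Var(X) = 4042/361 ≈ 11.1967


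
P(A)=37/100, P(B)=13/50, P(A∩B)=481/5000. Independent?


P(A)×P(B) = 481/5000
P(A∩B) = 481/5000
Equal ✓ → Independent

Yes, independent


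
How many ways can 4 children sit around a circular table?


Circular arrangements of 4 distinct objects: fix one position to break rotational symmetry.
(n-1)! = 3! = 6

6


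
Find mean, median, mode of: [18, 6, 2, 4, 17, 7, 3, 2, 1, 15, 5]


Sorted: [1, 2, 2, 3, 4, 5, 6, 7, 15, 17, 18]
Mean = 80/11
Median = 5
Freq: {18: 1, 6: 1, 2: 2, 4: 1, 17: 1, 7: 1, 3: 1, 1: 1, 15: 1, 5: 1}
Mode: [2]

Mean=80/11, Median=5, Mode=2


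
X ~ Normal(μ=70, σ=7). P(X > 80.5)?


z = (80.5-70)/7 = 1.5
P(X > 80.5) = 1 - P(Z ≤ 1.5) = 1 - 0.9332 = 0.0668

P(X > 80.5) ≈ 0.0668


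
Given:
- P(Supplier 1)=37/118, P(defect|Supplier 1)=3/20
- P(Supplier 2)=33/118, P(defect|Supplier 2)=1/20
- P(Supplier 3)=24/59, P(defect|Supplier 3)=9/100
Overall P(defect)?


P(B) = Σ P(B|Aᵢ)×P(Aᵢ)
  3/20×37/118 = 111/2360
  1/20×33/118 = 33/2360
  9/100×24/59 = 54/1475
Sum = 144/1475

P(defect) = 144/1475 ≈ 9.76%


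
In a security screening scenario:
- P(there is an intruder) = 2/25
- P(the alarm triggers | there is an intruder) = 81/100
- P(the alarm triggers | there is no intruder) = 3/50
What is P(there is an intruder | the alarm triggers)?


Using Bayes' theorem:
P(A|B) = P(B|A)·P(A) / P(B)

P(the alarm triggers) = 81/100 × 2/25 + 3/50 × 23/25
= 81/1250 + 69/1250 = 3/25

P(there is an intruder|the alarm triggers) = (81/1250) / (3/25) = 27/50

P(there is an intruder|the alarm triggers) = 27/50 ≈ 54.00%


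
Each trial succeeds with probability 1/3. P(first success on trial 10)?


Geometric: P(X=10) = (1-p)^(k-1)×p = (2/3)^9×1/3 = 512/59049

P(X=10) = 512/59049 ≈ 0.87%


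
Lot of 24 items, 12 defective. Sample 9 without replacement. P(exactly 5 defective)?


Hypergeometric: C(12,5)×C(12,4)/C(24,9)
= 792×495/1307504 = 4455/14858

P(X=5) = 4455/14858 ≈ 29.98%


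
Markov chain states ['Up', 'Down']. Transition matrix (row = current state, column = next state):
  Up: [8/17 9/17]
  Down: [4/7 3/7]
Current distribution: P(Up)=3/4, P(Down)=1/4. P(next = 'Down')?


P(next=Down) = Σᵢ P(now=i)×P(i→Down)
= 3/4×9/17 + 1/4×3/7
= 27/68 + 3/28 = 60/119

P = 60/119 ≈ 0.5042


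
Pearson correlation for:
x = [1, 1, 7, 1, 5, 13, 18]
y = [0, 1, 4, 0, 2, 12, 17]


n=7, Σx=46, Σy=36, Σxy=501, Σx²=570, Σy²=454
r = (7×501 - 46×36)/√((7×570 - 46²)(7×454 - 36²))
= 1851/√(1874×1882) = 1851/√3526868 ≈ 1851/1877.9957 ≈ 0.9856

r ≈ 0.9856


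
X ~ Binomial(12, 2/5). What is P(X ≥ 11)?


P(X ≥ 11) = Σ P(X=i) for i=11..12
P(X=11) = 73728/244140625
P(X=12) = 4096/244140625
Sum = 77824/244140625

P(X ≥ 11) = 77824/244140625 ≈ 0.03%


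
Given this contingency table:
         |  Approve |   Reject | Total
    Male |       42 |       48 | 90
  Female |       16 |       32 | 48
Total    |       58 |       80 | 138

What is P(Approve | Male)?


P(Approve | Male) = 42/(42+48) = 42/90 = 7/15

P(Approve|Male) = 7/15 ≈ 46.67%


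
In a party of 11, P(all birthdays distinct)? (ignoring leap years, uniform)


P(all different) = Π(365-i)/365 for i=0..10
= (365/365)×(364/365)×...×(355/365)
= 0.858859

P ≈ 0.8589 ≈ 85.89%


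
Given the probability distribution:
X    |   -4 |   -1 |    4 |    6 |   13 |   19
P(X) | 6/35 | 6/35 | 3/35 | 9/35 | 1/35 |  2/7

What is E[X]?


E[X] = Σ x·P(X=x)
= (-4)×(6/35) + (-1)×(6/35) + (4)×(3/35) + (6)×(9/35) + (13)×(1/35) + (19)×(2/7)
= 239/35

E[X] = 239/35


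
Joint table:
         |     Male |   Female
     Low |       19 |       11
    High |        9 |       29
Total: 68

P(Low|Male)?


P(Low|Male) = 19/(19+9) = 19/28

P = 19/28 ≈ 67.86%


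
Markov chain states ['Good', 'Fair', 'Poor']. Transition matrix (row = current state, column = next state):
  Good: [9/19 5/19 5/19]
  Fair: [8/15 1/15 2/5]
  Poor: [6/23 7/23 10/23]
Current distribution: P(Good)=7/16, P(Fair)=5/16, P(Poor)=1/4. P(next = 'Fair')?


P(next=Fair) = Σᵢ P(now=i)×P(i→Fair)
= 7/16×5/19 + 5/16×1/15 + 1/4×7/23
= 35/304 + 1/48 + 7/92 = 278/1311

P = 278/1311 ≈ 0.2121


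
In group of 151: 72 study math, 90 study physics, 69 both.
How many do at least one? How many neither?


|A∪B| = 72+90-69 = 93
Neither = 151-93 = 58

At least one: 93; Neither: 58


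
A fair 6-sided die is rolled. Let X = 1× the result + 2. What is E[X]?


E[die] = (1+6)/2 = 7/2
E[X] = 1×7/2 + 2 = 11/2

E[X] = 11/2


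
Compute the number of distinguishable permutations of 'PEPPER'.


Letters: 6, freq: {'P': 3, 'E': 2, 'R': 1}
6!/(3!×2!×1!) = 720/12 = 60

60


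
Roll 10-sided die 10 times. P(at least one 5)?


P(no 5)^10 = (9/10)^10 = 3486784401/10000000000
P(≥1) = 1 - 3486784401/10000000000 = 6513215599/10000000000

P = 6513215599/10000000000 ≈ 65.13%


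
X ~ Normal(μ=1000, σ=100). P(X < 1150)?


z = (1150-1000)/100 = 1.5
P(Z < 1.5) = 0.9332

P(X < 1150) ≈ 0.9332


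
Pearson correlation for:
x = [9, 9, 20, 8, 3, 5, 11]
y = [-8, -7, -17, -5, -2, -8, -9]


n=7, Σx=65, Σy=-56, Σxy=-660, Σx²=781, Σy²=576
r = (7×(-660) - 65×(-56))/√((7×781 - 65²)(7×576 - (-56)²))
= -980/√(1242×896) = -980/√1112832 ≈ -980/1054.9085 ≈ -0.9290

r ≈ -0.9290


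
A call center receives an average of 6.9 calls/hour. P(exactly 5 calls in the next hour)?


Poisson(λ=6.9): P(X=5) = e^(-λ)×λ^k/k!
= e^(-6.9) × 6.9^5 / 5!
≈ 0.001007785429 × 15640.31349 / 120 ≈ 0.131351

P(X=5) ≈ 0.131351 ≈ 13.14%


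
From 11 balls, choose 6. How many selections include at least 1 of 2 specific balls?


Complement: C(11,6) - C(9,6) = 462 - 84 = 378

378


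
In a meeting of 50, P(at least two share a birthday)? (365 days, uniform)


P(all different) = Π(365-i)/365 for i=0..49
= 0.029626
P(match) = 1 - 0.029626 = 0.970374

P ≈ 0.9704 ≈ 97.04%


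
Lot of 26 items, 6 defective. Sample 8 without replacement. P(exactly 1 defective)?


Hypergeometric: C(6,1)×C(20,7)/C(26,8)
= 6×77520/1562275 = 4896/16445

P(X=1) = 4896/16445 ≈ 29.77%


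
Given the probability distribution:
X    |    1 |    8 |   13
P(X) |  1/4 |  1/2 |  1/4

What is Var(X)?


E[X] = 15/2
E[X²] = 149/2
Var(X) = E[X²] - (E[X])² = 149/2 - 225/4 = 73/4

Var(X) = 73/4 ≈ 18.2500


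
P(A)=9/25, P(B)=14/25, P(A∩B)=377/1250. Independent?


P(A)×P(B) = 126/625
P(A∩B) = 377/1250
Not equal → NOT independent

No, not independent


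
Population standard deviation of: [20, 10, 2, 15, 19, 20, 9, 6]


Mean = 101/8
  (20-101/8)²=3481/64
  (10-101/8)²=441/64
  (2-101/8)²=7225/64
  (15-101/8)²=361/64
  (19-101/8)²=2601/64
  (20-101/8)²=3481/64
  (9-101/8)²=841/64
  (6-101/8)²=2809/64
Σ(x-μ)² = 2655/8
σ² = (2655/8)/8 = 2655/64

σ = √(2655/64) ≈ 6.4408


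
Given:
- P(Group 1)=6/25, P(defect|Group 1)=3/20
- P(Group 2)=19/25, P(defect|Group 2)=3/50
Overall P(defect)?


P(B) = Σ P(B|Aᵢ)×P(Aᵢ)
  3/20×6/25 = 9/250
  3/50×19/25 = 57/1250
Sum = 51/625

P(defect) = 51/625 ≈ 8.16%


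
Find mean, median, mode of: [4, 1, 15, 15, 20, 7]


Sorted: [1, 4, 7, 15, 15, 20]
Mean = 62/6 = 31/3
Median = 11
Freq: {4: 1, 1: 1, 15: 2, 20: 1, 7: 1}
Mode: [15]

Mean=31/3, Median=11, Mode=15


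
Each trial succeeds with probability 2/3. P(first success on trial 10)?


Geometric: P(X=10) = (1-p)^(k-1)×p = (1/3)^9×2/3 = 2/59049

P(X=10) = 2/59049 ≈ 0.00%


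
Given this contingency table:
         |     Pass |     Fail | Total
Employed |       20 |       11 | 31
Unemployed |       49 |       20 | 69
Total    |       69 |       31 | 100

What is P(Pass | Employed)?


P(Pass | Employed) = 20/(20+11) = 20/31

P(Pass|Employed) = 20/31 ≈ 64.52%


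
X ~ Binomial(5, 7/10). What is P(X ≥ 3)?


P(X ≥ 3) = Σ P(X=i) for i=3..5
P(X=3) = 3087/10000
P(X=4) = 7203/20000
P(X=5) = 16807/100000
Sum = 20923/25000

P(X ≥ 3) = 20923/25000 ≈ 83.69%


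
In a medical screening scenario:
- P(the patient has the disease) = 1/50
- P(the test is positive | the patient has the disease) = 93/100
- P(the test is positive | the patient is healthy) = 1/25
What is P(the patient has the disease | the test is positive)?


Using Bayes' theorem:
P(A|B) = P(B|A)·P(A) / P(B)

P(the test is positive) = 93/100 × 1/50 + 1/25 × 49/50
= 93/5000 + 49/1250 = 289/5000

P(the patient has the disease|the test is positive) = (93/5000) / (289/5000) = 93/289

P(the patient has the disease|the test is positive) = 93/289 ≈ 32.18%


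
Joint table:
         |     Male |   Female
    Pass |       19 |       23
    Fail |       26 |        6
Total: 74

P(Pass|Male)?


P(Pass|Male) = 19/(19+26) = 19/45

P = 19/45 ≈ 42.22%


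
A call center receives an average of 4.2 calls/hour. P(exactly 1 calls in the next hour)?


Poisson(λ=4.2): P(X=1) = e^(-λ)×λ^k/k!
= e^(-4.2) × 4.2^1 / 1!
≈ 0.01499557682 × 4.2 / 1 ≈ 0.062981

P(X=1) ≈ 0.062981 ≈ 6.30%


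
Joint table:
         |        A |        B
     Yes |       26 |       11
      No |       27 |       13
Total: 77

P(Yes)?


P(Yes) = (26+11)/77 = 37/77

P(Yes) = 37/77 ≈ 48.05%


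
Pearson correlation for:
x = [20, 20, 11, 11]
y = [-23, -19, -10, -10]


n=4, Σx=62, Σy=-62, Σxy=-1060, Σx²=1042, Σy²=1090
r = (4×(-1060) - 62×(-62))/√((4×1042 - 62²)(4×1090 - (-62)²))
= -396/√(324×516) = -396/√167184 ≈ -396/408.8814 ≈ -0.9685

r ≈ -0.9685


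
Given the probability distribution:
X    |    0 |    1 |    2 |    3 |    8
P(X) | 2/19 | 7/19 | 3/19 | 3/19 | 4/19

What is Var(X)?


E[X] = 54/19
E[X²] = 302/19
Var(X) = E[X²] - (E[X])² = 302/19 - 2916/361 = 2822/361

Var(X) = 2822/361 ≈ 7.8172


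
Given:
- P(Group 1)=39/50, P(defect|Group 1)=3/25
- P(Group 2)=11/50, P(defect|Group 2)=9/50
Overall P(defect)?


P(B) = Σ P(B|Aᵢ)×P(Aᵢ)
  3/25×39/50 = 117/1250
  9/50×11/50 = 99/2500
Sum = 333/2500

P(defect) = 333/2500 ≈ 13.32%


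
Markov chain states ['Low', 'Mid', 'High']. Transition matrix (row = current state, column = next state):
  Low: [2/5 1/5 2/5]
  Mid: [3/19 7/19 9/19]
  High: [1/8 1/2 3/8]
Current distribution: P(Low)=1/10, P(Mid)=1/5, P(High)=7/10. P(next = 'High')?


P(next=High) = Σᵢ P(now=i)×P(i→High)
= 1/10×2/5 + 1/5×9/19 + 7/10×3/8
= 1/25 + 9/95 + 21/80 = 3019/7600

P = 3019/7600 ≈ 0.3972


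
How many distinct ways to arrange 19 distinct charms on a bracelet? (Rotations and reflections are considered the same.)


Free circular arrangements: rotations and reflections both identified.
(n-1)!/2 = 18!/2 = 6402373705728000/2 = 3201186852864000

3201186852864000


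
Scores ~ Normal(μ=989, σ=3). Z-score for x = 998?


z = (x - μ)/σ = (998 - 989)/3 = 3.0

z = 3.0
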